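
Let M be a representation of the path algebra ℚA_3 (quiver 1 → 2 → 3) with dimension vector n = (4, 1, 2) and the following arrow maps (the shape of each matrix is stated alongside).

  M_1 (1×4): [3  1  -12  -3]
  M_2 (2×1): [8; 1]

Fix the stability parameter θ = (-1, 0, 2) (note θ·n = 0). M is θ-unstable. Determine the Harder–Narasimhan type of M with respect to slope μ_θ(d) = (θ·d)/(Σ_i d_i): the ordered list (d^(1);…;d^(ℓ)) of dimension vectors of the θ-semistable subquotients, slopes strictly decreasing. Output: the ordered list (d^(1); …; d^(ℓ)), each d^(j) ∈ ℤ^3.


Via rank(M_{q-1}∘⋯∘M_p): M ≅ I[1,1]^3, I[1,3], I[3,3].
μ_θ-semistable layers: μ^(1)=2; μ^(2)=0; μ^(3)=-1

((0, 0, 2); (0, 1, 0); (4, 0, 0))


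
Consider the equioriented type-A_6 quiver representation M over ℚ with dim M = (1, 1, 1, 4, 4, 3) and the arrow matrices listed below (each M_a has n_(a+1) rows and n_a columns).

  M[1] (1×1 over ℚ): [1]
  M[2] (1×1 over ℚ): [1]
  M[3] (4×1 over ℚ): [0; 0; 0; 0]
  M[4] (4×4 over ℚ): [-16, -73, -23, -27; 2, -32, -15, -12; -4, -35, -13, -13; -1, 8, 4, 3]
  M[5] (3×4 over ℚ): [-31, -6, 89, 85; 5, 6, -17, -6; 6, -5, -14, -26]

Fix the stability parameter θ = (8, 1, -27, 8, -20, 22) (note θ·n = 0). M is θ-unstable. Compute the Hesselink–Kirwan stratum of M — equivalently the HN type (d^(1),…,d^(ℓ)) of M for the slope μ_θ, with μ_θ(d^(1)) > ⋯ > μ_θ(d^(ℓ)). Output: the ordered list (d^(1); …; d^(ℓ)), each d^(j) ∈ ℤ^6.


Via rank(M_{q-1}∘⋯∘M_p): M ≅ I[1,3], I[4,4], I[4,6]^3, I[5,5].
μ_θ-semistable layers: μ^(1)=22; μ^(2)=8; μ^(3)=-6; μ^(4)=-20

((0, 0, 0, 0, 0, 3); (0, 0, 0, 1, 0, 0); (1, 1, 1, 3, 3, 0); (0, 0, 0, 0, 1, 0))


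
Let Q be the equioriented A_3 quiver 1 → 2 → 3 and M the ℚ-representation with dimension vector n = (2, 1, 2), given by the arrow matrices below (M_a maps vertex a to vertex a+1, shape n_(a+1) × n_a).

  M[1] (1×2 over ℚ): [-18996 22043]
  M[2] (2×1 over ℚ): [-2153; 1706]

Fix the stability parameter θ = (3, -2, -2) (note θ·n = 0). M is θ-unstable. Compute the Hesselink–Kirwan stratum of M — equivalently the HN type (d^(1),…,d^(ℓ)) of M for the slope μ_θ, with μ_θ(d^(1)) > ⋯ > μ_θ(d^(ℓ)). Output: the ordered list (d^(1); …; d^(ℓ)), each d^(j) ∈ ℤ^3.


Barcode: M ≅ I[1,1], I[1,3], I[3,3]. HN layers by μ_θ (3 steps, strictly decreasing):
  μ^(1)=3; μ^(2)=-1/3; μ^(3)=-2

((1, 0, 0); (1, 1, 1); (0, 0, 1))


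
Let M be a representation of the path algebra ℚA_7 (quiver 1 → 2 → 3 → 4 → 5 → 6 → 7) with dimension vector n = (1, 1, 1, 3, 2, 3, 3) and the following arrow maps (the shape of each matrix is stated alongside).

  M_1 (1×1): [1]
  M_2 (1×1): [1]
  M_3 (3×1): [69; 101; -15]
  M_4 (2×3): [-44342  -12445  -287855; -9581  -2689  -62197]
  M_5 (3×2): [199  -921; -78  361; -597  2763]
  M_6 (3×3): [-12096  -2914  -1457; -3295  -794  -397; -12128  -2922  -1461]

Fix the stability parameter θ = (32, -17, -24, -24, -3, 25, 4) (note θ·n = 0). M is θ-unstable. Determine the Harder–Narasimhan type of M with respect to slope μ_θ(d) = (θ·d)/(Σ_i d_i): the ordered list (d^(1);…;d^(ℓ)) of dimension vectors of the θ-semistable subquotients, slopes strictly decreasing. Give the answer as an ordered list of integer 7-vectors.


Barcode: M ≅ I[1,7], I[4,4], I[4,7], I[6,6], I[7,7]. HN layers by μ_θ (6 steps, strictly decreasing):
  μ^(1)=25; μ^(2)=29/2; μ^(3)=4; μ^(4)=-3; μ^(5)=-33/4; μ^(6)=-24

((0, 0, 0, 0, 0, 1, 0); (0, 0, 0, 0, 0, 2, 2); (0, 0, 0, 0, 0, 0, 1); (0, 0, 0, 0, 2, 0, 0); (1, 1, 1, 1, 0, 0, 0); (0, 0, 0, 2, 0, 0, 0))


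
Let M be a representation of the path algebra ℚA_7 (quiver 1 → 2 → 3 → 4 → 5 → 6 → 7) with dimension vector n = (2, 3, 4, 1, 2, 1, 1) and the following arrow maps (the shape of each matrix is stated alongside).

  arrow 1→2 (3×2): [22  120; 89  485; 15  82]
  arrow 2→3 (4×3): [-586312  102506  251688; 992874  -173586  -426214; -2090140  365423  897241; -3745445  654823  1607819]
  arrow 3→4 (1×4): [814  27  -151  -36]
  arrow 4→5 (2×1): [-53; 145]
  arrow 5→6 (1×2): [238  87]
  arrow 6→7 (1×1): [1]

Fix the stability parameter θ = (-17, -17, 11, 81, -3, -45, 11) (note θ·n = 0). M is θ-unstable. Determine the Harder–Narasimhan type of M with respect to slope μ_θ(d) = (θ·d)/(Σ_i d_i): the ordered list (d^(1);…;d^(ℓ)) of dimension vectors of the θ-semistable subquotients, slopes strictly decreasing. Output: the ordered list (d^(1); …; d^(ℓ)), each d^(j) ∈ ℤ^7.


Barcode: M ≅ I[1,3], I[1,7], I[2,3], I[3,3], I[5,5]. HN layers by μ_θ (3 steps, strictly decreasing):
  μ^(1)=11; μ^(2)=-3; μ^(3)=-17

((0, 0, 4, 1, 1, 1, 1); (0, 0, 0, 0, 1, 0, 0); (2, 3, 0, 0, 0, 0, 0))


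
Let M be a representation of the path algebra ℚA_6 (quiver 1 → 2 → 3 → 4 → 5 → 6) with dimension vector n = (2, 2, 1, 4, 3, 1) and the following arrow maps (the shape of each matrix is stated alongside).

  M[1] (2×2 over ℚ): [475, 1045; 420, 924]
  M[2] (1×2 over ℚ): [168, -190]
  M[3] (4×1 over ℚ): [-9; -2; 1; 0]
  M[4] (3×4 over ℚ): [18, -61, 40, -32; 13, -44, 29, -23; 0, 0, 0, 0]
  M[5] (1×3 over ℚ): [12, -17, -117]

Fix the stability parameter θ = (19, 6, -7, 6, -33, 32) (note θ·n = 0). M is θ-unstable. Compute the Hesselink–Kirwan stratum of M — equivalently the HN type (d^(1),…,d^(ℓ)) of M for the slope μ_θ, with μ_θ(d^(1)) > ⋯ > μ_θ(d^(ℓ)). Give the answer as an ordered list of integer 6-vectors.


Barcode: M ≅ I[1,1], I[1,2], I[2,4], I[4,4], I[4,5], I[4,6], I[5,5]. HN layers by μ_θ (7 steps, strictly decreasing):
  μ^(1)=32; μ^(2)=19; μ^(3)=25/2; μ^(4)=6; μ^(5)=-1/2; μ^(6)=-27/2; μ^(7)=-33

((0, 0, 0, 0, 0, 1); (1, 0, 0, 0, 0, 0); (1, 1, 0, 0, 0, 0); (0, 0, 0, 2, 0, 0); (0, 1, 1, 0, 0, 0); (0, 0, 0, 2, 2, 0); (0, 0, 0, 0, 1, 0))


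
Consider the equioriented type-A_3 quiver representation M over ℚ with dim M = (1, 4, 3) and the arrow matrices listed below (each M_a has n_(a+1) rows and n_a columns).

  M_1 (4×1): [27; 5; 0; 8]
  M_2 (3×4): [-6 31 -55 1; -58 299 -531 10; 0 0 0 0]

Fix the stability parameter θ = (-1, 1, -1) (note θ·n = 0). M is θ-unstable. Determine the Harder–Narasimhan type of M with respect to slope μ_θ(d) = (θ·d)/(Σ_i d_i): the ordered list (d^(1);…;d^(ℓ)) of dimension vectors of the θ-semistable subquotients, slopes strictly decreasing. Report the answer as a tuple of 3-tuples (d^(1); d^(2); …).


Barcode: M ≅ I[1,3], I[2,2]^2, I[2,3], I[3,3]. HN layers by μ_θ (3 steps, strictly decreasing):
  μ^(1)=1; μ^(2)=0; μ^(3)=-1

((0, 2, 0); (0, 2, 2); (1, 0, 1))


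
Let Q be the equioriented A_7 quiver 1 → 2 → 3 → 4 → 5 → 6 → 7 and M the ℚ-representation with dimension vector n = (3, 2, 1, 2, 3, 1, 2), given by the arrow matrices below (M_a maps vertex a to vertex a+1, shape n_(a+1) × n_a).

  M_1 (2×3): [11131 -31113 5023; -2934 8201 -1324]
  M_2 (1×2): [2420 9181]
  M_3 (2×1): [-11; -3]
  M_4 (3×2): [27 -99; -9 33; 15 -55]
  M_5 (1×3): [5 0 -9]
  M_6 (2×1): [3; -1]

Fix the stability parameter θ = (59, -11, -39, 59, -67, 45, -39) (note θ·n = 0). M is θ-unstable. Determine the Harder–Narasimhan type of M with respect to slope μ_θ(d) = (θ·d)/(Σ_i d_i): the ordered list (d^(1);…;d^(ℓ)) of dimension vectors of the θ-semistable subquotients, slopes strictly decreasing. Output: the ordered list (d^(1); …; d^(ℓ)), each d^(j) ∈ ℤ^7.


Via rank(M_{q-1}∘⋯∘M_p): M ≅ I[1,1], I[1,2], I[1,4], I[4,5], I[5,5], I[5,7], I[7,7].
μ_θ-semistable layers: μ^(1)=59; μ^(2)=24; μ^(3)=3; μ^(4)=-4; μ^(5)=-39; μ^(6)=-67

((1, 0, 0, 1, 0, 0, 0); (1, 1, 0, 0, 0, 0, 0); (1, 1, 1, 0, 0, 1, 1); (0, 0, 0, 1, 1, 0, 0); (0, 0, 0, 0, 0, 0, 1); (0, 0, 0, 0, 2, 0, 0))


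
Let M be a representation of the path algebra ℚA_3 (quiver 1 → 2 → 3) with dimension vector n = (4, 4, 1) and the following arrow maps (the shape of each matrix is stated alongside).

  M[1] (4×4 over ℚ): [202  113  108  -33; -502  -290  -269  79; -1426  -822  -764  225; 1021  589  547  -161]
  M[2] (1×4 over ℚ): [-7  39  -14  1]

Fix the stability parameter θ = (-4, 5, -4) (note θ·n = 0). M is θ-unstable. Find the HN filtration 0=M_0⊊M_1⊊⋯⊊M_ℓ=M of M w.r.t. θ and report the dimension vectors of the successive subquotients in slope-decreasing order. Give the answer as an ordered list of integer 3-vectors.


Via rank(M_{q-1}∘⋯∘M_p): M ≅ I[1,2]^3, I[1,3].
μ_θ-semistable layers: μ^(1)=5; μ^(2)=1/2; μ^(3)=-4

((0, 3, 0); (0, 1, 1); (4, 0, 0))


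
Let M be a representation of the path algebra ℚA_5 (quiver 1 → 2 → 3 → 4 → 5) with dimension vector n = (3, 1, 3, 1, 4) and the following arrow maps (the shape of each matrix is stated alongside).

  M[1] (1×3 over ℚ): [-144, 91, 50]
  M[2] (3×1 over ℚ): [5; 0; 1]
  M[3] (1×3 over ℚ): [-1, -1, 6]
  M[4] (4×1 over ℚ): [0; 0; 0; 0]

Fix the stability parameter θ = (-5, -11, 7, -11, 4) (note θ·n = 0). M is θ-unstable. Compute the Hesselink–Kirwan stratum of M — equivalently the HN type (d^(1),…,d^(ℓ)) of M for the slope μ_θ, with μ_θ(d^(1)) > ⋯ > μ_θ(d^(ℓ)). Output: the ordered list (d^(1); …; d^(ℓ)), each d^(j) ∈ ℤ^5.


Interval decomposition of M: I[1,1]^2, I[1,4], I[3,3]^2, I[5,5]^4.
HN type (ℓ=5): μ^(1)=7; μ^(2)=4; μ^(3)=-2; μ^(4)=-5; μ^(5)=-8

((0, 0, 2, 0, 0); (0, 0, 0, 0, 4); (0, 0, 1, 1, 0); (2, 0, 0, 0, 0); (1, 1, 0, 0, 0))


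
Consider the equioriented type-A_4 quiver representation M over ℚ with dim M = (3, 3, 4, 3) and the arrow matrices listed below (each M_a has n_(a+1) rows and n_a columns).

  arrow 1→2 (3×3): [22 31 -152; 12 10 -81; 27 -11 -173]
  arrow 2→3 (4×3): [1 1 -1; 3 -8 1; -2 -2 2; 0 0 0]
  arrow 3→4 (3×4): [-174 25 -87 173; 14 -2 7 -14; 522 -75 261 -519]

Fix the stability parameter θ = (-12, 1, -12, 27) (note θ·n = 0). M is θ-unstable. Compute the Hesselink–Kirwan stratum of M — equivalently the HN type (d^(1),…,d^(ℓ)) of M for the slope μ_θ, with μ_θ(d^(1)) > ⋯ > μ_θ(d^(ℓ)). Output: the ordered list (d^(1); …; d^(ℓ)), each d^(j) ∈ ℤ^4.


Barcode: M ≅ I[1,2], I[1,3], I[1,4], I[3,3], I[3,4], I[4,4]. HN layers by μ_θ (4 steps, strictly decreasing):
  μ^(1)=27; μ^(2)=1; μ^(3)=-11/2; μ^(4)=-12

((0, 0, 0, 3); (0, 1, 0, 0); (0, 2, 2, 0); (3, 0, 2, 0))


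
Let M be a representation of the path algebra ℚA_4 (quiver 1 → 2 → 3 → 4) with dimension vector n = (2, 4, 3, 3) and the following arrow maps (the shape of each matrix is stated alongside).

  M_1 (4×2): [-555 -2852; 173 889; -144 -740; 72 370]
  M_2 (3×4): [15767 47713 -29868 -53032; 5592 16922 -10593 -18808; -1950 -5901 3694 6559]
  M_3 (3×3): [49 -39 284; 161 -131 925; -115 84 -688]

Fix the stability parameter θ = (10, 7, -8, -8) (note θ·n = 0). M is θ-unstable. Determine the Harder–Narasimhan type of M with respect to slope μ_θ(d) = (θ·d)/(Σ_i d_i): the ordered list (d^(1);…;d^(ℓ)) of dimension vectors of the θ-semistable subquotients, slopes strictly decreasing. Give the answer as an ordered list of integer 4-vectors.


Interval decomposition of M: I[1,4]^2, I[2,2], I[2,4].
HN type (ℓ=3): μ^(1)=7; μ^(2)=1/4; μ^(3)=-3

((0, 1, 0, 0); (2, 2, 2, 2); (0, 1, 1, 1))


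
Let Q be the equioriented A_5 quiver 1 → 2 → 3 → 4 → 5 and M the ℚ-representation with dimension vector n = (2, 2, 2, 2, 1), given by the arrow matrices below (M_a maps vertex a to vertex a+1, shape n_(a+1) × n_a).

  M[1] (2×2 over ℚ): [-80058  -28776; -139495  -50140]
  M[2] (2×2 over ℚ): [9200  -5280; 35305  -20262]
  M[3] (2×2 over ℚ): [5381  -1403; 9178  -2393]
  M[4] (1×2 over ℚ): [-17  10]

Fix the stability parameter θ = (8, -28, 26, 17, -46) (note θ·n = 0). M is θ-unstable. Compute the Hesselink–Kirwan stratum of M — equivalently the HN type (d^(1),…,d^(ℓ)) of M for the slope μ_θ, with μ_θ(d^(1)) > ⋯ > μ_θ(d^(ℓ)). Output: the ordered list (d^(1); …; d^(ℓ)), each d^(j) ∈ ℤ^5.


Barcode: M ≅ I[1,1], I[1,2], I[2,5], I[3,4]. HN layers by μ_θ (5 steps, strictly decreasing):
  μ^(1)=43/2; μ^(2)=8; μ^(3)=-1; μ^(4)=-10; μ^(5)=-28

((0, 0, 1, 1, 0); (1, 0, 0, 0, 0); (0, 0, 1, 1, 1); (1, 1, 0, 0, 0); (0, 1, 0, 0, 0))


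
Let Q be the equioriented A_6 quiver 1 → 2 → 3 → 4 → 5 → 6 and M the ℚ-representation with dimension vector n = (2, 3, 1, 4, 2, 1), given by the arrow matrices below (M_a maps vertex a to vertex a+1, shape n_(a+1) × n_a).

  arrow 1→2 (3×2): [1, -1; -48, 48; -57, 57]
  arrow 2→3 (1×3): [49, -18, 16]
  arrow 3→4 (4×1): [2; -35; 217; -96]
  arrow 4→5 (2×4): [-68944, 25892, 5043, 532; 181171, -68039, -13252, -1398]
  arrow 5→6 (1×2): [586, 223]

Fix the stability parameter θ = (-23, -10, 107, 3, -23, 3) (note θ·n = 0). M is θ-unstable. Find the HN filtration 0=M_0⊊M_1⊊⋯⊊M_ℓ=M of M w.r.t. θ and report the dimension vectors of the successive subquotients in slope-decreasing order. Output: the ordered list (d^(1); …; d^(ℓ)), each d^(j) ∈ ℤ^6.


Via rank(M_{q-1}∘⋯∘M_p): M ≅ I[1,1], I[1,6], I[2,2]^2, I[4,4]^2, I[4,5].
μ_θ-semistable layers: μ^(1)=45/2; μ^(2)=3; μ^(3)=-10; μ^(4)=-23

((0, 0, 1, 1, 1, 1); (0, 0, 0, 2, 0, 0); (0, 3, 0, 1, 1, 0); (2, 0, 0, 0, 0, 0))


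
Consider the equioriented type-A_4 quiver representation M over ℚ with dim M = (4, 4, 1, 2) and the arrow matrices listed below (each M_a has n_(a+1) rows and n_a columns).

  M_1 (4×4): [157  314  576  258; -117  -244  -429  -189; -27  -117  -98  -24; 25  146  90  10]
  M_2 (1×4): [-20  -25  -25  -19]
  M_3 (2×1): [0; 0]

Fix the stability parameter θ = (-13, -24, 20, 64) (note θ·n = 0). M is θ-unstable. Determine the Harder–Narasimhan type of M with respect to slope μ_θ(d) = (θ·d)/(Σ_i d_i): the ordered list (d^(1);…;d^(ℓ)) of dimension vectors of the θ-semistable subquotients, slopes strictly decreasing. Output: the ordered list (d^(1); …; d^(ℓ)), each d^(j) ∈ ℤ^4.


Interval decomposition of M: I[1,2]^3, I[1,3], I[4,4]^2.
HN type (ℓ=3): μ^(1)=64; μ^(2)=20; μ^(3)=-37/2

((0, 0, 0, 2); (0, 0, 1, 0); (4, 4, 0, 0))


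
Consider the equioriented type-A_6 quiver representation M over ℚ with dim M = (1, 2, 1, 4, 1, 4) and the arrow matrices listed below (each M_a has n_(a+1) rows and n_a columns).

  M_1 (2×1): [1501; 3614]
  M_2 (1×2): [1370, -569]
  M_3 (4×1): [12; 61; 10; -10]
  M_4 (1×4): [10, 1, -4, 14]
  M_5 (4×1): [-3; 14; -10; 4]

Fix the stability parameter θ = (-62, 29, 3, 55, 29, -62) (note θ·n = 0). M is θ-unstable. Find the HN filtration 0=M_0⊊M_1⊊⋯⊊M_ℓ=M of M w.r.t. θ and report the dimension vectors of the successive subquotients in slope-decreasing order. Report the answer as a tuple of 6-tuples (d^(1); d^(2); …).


Barcode: M ≅ I[1,6], I[2,2], I[4,4]^3, I[6,6]^3. HN layers by μ_θ (4 steps, strictly decreasing):
  μ^(1)=55; μ^(2)=29; μ^(3)=54/5; μ^(4)=-62

((0, 0, 0, 3, 0, 0); (0, 1, 0, 0, 0, 0); (0, 1, 1, 1, 1, 1); (1, 0, 0, 0, 0, 3))


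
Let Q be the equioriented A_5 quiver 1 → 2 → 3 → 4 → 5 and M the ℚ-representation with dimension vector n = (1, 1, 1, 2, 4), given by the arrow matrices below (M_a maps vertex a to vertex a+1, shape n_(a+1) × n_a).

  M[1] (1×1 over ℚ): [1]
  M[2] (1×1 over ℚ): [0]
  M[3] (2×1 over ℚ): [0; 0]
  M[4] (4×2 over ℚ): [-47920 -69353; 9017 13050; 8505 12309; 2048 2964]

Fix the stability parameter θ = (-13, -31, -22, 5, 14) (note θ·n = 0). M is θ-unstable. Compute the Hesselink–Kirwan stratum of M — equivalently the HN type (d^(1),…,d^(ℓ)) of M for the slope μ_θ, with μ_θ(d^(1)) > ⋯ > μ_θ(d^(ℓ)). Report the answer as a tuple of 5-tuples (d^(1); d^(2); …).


Barcode: M ≅ I[1,2], I[3,3], I[4,5]^2, I[5,5]^2. HN layers by μ_θ (3 steps, strictly decreasing):
  μ^(1)=14; μ^(2)=5; μ^(3)=-22

((0, 0, 0, 0, 4); (0, 0, 0, 2, 0); (1, 1, 1, 0, 0))


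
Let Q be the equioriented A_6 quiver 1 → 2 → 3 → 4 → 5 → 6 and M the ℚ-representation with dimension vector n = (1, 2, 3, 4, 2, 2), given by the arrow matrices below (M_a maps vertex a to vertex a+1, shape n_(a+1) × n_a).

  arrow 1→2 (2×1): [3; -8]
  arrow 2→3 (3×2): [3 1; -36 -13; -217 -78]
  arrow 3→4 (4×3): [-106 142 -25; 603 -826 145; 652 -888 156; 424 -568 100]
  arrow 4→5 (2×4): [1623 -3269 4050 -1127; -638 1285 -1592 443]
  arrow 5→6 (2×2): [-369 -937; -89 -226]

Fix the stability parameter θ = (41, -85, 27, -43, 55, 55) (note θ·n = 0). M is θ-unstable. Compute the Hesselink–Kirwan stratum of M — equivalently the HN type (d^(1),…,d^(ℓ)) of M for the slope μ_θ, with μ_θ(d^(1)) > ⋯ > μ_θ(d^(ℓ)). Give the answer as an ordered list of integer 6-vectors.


Barcode: M ≅ I[1,6], I[2,6], I[3,3], I[4,4]^2. HN layers by μ_θ (6 steps, strictly decreasing):
  μ^(1)=55; μ^(2)=27; μ^(3)=-8; μ^(4)=-22; μ^(5)=-43; μ^(6)=-85

((0, 0, 0, 0, 2, 2); (0, 0, 1, 0, 0, 0); (0, 0, 2, 2, 0, 0); (1, 1, 0, 0, 0, 0); (0, 0, 0, 2, 0, 0); (0, 1, 0, 0, 0, 0))


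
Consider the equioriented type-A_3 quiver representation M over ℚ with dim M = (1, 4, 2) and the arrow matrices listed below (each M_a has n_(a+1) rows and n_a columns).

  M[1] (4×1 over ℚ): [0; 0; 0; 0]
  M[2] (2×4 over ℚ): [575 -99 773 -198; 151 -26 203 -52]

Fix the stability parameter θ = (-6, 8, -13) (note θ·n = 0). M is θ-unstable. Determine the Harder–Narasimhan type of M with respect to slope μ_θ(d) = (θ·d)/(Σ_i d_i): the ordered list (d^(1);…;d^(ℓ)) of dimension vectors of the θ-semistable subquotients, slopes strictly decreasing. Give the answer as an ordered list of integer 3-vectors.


Barcode: M ≅ I[1,1], I[2,2]^2, I[2,3]^2. HN layers by μ_θ (3 steps, strictly decreasing):
  μ^(1)=8; μ^(2)=-5/2; μ^(3)=-6

((0, 2, 0); (0, 2, 2); (1, 0, 0))


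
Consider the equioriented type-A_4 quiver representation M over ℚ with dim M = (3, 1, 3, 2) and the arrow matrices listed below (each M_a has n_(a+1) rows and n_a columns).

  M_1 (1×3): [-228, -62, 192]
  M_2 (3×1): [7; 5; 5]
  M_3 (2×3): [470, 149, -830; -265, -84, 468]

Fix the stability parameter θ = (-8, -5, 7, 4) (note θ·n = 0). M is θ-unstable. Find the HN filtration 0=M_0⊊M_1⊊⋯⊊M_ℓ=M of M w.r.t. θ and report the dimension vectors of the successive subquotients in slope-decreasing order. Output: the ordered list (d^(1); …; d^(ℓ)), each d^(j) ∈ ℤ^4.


Interval decomposition of M: I[1,1]^2, I[1,4], I[3,3], I[3,4].
HN type (ℓ=4): μ^(1)=7; μ^(2)=11/2; μ^(3)=-5; μ^(4)=-8

((0, 0, 1, 0); (0, 0, 2, 2); (0, 1, 0, 0); (3, 0, 0, 0))


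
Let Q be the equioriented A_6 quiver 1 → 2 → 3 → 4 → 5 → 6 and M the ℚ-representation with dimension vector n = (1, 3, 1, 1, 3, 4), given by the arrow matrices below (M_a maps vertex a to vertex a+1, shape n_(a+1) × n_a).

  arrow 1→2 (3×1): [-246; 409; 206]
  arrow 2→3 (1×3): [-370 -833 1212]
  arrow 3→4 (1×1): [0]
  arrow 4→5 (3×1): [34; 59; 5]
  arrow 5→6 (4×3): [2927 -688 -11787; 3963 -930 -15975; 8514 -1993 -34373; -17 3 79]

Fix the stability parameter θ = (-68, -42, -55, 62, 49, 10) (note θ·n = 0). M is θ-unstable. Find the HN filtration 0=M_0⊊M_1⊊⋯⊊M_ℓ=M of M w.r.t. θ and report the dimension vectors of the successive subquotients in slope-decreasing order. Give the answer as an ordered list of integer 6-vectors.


Interval decomposition of M: I[1,3], I[2,2]^2, I[4,6], I[5,6]^2, I[6,6].
HN type (ℓ=6): μ^(1)=121/3; μ^(2)=59/2; μ^(3)=10; μ^(4)=-42; μ^(5)=-97/2; μ^(6)=-68

((0, 0, 0, 1, 1, 1); (0, 0, 0, 0, 2, 2); (0, 0, 0, 0, 0, 1); (0, 2, 0, 0, 0, 0); (0, 1, 1, 0, 0, 0); (1, 0, 0, 0, 0, 0))


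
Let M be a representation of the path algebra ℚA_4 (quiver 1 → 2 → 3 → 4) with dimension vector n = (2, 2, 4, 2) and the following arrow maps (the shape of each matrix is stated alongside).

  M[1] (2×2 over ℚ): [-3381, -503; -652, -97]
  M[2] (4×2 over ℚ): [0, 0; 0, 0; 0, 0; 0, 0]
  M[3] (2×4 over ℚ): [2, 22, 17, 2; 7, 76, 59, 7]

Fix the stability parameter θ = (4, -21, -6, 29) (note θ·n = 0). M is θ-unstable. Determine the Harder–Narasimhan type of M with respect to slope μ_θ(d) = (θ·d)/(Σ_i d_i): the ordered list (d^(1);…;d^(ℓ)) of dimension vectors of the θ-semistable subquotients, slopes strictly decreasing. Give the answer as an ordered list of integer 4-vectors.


Barcode: M ≅ I[1,2]^2, I[3,3]^2, I[3,4]^2. HN layers by μ_θ (3 steps, strictly decreasing):
  μ^(1)=29; μ^(2)=-6; μ^(3)=-17/2

((0, 0, 0, 2); (0, 0, 4, 0); (2, 2, 0, 0))


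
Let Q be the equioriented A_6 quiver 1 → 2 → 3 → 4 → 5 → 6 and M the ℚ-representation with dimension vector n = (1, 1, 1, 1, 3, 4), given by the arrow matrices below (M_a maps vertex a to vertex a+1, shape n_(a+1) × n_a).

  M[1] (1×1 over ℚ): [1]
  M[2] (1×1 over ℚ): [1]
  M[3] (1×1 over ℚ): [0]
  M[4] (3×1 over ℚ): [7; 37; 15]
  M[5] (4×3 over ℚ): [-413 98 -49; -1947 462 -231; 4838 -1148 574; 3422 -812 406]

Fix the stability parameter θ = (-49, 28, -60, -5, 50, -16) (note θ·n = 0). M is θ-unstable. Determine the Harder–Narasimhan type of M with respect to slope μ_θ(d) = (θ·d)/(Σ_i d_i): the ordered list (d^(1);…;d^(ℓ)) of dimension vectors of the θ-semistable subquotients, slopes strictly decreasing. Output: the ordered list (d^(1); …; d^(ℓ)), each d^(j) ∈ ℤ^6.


Interval decomposition of M: I[1,3], I[4,5], I[5,5], I[5,6], I[6,6]^3.
HN type (ℓ=5): μ^(1)=50; μ^(2)=17; μ^(3)=-5; μ^(4)=-16; μ^(5)=-49

((0, 0, 0, 0, 2, 0); (0, 0, 0, 0, 1, 1); (0, 0, 0, 1, 0, 0); (0, 1, 1, 0, 0, 3); (1, 0, 0, 0, 0, 0))


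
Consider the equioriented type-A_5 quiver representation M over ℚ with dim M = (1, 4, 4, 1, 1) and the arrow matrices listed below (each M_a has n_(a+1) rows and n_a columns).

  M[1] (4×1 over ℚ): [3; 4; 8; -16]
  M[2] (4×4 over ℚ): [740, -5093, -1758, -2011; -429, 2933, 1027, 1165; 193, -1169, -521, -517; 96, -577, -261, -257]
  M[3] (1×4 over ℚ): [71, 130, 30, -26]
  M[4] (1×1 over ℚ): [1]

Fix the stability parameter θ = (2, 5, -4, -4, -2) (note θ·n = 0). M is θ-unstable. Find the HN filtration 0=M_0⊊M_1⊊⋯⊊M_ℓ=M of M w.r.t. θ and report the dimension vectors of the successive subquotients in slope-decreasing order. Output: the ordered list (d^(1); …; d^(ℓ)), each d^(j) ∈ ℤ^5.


Interval decomposition of M: I[1,5], I[2,2], I[2,3]^2, I[3,3].
HN type (ℓ=4): μ^(1)=5; μ^(2)=1/2; μ^(3)=-3/5; μ^(4)=-4

((0, 1, 0, 0, 0); (0, 2, 2, 0, 0); (1, 1, 1, 1, 1); (0, 0, 1, 0, 0))


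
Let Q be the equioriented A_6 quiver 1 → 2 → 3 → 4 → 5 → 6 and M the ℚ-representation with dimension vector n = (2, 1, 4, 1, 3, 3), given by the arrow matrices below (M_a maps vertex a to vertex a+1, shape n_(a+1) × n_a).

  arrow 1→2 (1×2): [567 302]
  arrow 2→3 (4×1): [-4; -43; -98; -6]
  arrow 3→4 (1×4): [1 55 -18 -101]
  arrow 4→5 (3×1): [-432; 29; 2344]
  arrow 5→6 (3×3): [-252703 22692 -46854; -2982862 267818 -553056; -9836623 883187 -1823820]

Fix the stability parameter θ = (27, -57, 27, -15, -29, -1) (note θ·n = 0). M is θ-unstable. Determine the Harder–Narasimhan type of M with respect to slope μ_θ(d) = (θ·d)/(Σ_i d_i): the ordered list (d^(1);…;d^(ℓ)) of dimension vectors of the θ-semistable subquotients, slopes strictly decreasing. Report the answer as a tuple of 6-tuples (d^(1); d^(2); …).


Via rank(M_{q-1}∘⋯∘M_p): M ≅ I[1,1], I[1,6], I[3,3]^3, I[5,5], I[5,6], I[6,6].
μ_θ-semistable layers: μ^(1)=27; μ^(2)=-1; μ^(3)=-17/3; μ^(4)=-15; μ^(5)=-29

((1, 0, 3, 0, 0, 0); (0, 0, 0, 0, 0, 3); (0, 0, 1, 1, 1, 0); (1, 1, 0, 0, 0, 0); (0, 0, 0, 0, 2, 0))


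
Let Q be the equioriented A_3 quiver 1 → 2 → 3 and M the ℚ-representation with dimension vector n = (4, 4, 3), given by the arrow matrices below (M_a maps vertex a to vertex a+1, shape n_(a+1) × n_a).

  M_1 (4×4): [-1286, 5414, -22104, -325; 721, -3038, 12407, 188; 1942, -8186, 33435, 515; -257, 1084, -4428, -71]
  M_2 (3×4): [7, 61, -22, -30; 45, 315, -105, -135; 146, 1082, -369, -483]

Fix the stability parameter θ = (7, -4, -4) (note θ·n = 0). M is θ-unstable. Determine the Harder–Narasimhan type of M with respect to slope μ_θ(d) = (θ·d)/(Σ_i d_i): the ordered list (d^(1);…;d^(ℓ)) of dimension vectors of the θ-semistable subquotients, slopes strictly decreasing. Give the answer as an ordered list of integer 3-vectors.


Barcode: M ≅ I[1,2]^2, I[1,3]^2, I[3,3]. HN layers by μ_θ (3 steps, strictly decreasing):
  μ^(1)=3/2; μ^(2)=-1/3; μ^(3)=-4

((2, 2, 0); (2, 2, 2); (0, 0, 1))


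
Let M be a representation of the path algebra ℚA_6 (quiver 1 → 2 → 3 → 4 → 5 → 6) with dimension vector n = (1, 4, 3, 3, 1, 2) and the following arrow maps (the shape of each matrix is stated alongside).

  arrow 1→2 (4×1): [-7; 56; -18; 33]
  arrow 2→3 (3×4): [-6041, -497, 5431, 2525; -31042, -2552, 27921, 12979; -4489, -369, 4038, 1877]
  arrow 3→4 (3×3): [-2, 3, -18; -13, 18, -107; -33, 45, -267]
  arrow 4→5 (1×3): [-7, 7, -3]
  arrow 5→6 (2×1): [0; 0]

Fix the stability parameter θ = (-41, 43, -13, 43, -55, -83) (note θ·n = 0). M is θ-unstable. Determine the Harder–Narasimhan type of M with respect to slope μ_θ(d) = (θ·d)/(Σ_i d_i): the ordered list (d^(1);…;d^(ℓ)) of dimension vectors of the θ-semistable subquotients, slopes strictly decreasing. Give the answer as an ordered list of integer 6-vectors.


Interval decomposition of M: I[1,5], I[2,2], I[2,3], I[2,4], I[4,4], I[6,6]^2.
HN type (ℓ=5): μ^(1)=43; μ^(2)=15; μ^(3)=9/2; μ^(4)=-41; μ^(5)=-83

((0, 1, 0, 2, 0, 0); (0, 2, 2, 0, 0, 0); (0, 1, 1, 1, 1, 0); (1, 0, 0, 0, 0, 0); (0, 0, 0, 0, 0, 2))


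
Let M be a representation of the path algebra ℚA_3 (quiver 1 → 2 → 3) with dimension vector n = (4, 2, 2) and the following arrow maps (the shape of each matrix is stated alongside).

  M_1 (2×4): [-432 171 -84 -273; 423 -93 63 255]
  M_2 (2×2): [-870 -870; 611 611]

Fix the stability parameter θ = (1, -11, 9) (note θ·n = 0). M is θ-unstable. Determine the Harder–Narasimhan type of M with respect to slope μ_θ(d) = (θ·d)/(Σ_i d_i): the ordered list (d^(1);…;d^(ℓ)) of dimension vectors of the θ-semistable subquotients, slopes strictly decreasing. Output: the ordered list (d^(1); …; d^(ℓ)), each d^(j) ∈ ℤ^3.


Via rank(M_{q-1}∘⋯∘M_p): M ≅ I[1,1]^2, I[1,2], I[1,3], I[3,3].
μ_θ-semistable layers: μ^(1)=9; μ^(2)=1; μ^(3)=-5

((0, 0, 2); (2, 0, 0); (2, 2, 0))


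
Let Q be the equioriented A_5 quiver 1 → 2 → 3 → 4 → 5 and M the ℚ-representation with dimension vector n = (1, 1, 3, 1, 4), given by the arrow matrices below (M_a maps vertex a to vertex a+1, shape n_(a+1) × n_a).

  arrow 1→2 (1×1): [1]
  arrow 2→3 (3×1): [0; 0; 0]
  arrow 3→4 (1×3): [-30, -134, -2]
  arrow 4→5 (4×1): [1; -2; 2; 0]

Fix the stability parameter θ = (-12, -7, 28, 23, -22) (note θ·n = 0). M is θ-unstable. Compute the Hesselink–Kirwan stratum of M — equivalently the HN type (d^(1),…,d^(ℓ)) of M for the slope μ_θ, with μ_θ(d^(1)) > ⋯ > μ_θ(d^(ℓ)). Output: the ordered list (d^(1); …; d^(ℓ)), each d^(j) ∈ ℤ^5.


Barcode: M ≅ I[1,2], I[3,3]^2, I[3,5], I[5,5]^3. HN layers by μ_θ (5 steps, strictly decreasing):
  μ^(1)=28; μ^(2)=29/3; μ^(3)=-7; μ^(4)=-12; μ^(5)=-22

((0, 0, 2, 0, 0); (0, 0, 1, 1, 1); (0, 1, 0, 0, 0); (1, 0, 0, 0, 0); (0, 0, 0, 0, 3))


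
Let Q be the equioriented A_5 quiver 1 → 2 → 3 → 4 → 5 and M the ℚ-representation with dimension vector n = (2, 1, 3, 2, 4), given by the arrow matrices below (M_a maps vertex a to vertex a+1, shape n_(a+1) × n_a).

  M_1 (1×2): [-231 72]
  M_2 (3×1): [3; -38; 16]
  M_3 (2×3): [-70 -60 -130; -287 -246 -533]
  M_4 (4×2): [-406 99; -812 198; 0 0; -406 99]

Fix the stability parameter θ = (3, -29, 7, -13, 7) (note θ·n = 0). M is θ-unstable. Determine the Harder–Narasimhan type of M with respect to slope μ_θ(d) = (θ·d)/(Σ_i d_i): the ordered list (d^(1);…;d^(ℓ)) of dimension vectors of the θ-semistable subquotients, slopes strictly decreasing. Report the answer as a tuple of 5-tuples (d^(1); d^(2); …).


Barcode: M ≅ I[1,1], I[1,5], I[3,3]^2, I[4,4], I[5,5]^3. HN layers by μ_θ (4 steps, strictly decreasing):
  μ^(1)=7; μ^(2)=3; μ^(3)=-3; μ^(4)=-13

((0, 0, 2, 0, 4); (1, 0, 0, 0, 0); (0, 0, 1, 1, 0); (1, 1, 0, 1, 0))


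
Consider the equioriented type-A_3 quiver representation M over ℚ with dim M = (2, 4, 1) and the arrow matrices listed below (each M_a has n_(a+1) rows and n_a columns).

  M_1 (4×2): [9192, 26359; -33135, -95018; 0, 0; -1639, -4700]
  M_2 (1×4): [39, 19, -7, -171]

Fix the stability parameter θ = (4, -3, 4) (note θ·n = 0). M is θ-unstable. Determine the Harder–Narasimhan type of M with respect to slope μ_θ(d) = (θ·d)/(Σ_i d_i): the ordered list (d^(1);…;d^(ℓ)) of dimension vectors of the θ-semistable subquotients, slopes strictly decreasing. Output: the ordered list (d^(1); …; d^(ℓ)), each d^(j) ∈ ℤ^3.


Interval decomposition of M: I[1,2], I[1,3], I[2,2]^2.
HN type (ℓ=3): μ^(1)=4; μ^(2)=1/2; μ^(3)=-3

((0, 0, 1); (2, 2, 0); (0, 2, 0))


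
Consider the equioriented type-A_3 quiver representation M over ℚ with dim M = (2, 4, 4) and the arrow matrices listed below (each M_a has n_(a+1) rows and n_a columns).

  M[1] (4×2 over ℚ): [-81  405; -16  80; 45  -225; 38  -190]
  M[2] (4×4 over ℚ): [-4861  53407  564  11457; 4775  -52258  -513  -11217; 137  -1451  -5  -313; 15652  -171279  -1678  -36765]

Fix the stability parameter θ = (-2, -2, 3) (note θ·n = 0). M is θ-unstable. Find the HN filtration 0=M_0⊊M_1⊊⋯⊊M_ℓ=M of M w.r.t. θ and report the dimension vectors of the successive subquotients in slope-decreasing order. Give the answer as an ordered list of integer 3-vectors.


Barcode: M ≅ I[1,1], I[1,3], I[2,3]^3. HN layers by μ_θ (2 steps, strictly decreasing):
  μ^(1)=3; μ^(2)=-2

((0, 0, 4); (2, 4, 0))


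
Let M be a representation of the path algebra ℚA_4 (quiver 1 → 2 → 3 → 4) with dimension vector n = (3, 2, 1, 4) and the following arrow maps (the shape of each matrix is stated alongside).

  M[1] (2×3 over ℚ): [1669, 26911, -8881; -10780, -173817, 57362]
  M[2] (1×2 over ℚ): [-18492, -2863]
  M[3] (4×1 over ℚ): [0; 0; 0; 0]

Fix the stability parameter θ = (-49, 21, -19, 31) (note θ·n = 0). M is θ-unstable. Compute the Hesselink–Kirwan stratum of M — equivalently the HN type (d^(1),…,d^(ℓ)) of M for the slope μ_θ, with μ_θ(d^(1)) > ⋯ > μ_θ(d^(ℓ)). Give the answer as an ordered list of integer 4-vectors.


Interval decomposition of M: I[1,1], I[1,2], I[1,3], I[4,4]^4.
HN type (ℓ=4): μ^(1)=31; μ^(2)=21; μ^(3)=1; μ^(4)=-49

((0, 0, 0, 4); (0, 1, 0, 0); (0, 1, 1, 0); (3, 0, 0, 0))


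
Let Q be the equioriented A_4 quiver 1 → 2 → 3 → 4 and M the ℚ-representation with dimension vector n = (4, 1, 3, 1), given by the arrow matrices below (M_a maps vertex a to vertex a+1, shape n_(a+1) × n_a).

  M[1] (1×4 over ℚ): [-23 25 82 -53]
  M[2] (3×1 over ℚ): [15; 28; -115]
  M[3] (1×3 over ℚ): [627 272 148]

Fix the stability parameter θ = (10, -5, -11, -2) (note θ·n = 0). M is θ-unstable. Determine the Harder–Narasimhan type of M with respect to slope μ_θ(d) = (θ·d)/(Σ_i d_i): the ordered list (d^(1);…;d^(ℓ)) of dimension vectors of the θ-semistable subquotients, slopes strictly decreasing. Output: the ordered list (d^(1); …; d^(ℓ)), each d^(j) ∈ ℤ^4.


Interval decomposition of M: I[1,1]^3, I[1,4], I[3,3]^2.
HN type (ℓ=3): μ^(1)=10; μ^(2)=-2; μ^(3)=-11

((3, 0, 0, 0); (1, 1, 1, 1); (0, 0, 2, 0))


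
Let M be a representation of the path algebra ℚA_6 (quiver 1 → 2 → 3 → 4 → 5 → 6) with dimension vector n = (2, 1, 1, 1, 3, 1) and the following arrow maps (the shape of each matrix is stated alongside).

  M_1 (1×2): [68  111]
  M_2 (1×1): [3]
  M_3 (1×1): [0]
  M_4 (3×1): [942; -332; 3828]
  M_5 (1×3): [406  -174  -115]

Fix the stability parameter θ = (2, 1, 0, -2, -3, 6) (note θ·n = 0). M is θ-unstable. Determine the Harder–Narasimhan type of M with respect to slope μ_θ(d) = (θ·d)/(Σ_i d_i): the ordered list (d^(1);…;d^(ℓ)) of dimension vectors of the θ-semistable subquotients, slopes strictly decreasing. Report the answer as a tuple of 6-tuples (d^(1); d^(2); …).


Barcode: M ≅ I[1,1], I[1,3], I[4,5], I[5,5], I[5,6]. HN layers by μ_θ (5 steps, strictly decreasing):
  μ^(1)=6; μ^(2)=2; μ^(3)=1; μ^(4)=-5/2; μ^(5)=-3

((0, 0, 0, 0, 0, 1); (1, 0, 0, 0, 0, 0); (1, 1, 1, 0, 0, 0); (0, 0, 0, 1, 1, 0); (0, 0, 0, 0, 2, 0))


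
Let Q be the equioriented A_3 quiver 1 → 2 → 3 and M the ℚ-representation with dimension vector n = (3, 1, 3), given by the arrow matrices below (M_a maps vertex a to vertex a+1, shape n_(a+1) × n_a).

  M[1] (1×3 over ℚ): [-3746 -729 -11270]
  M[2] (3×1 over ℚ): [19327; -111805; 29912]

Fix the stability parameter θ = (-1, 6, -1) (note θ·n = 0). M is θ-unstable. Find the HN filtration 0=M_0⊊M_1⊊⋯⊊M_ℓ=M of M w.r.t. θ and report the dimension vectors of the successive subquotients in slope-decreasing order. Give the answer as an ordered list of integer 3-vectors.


Barcode: M ≅ I[1,1]^2, I[1,3], I[3,3]^2. HN layers by μ_θ (2 steps, strictly decreasing):
  μ^(1)=5/2; μ^(2)=-1

((0, 1, 1); (3, 0, 2))


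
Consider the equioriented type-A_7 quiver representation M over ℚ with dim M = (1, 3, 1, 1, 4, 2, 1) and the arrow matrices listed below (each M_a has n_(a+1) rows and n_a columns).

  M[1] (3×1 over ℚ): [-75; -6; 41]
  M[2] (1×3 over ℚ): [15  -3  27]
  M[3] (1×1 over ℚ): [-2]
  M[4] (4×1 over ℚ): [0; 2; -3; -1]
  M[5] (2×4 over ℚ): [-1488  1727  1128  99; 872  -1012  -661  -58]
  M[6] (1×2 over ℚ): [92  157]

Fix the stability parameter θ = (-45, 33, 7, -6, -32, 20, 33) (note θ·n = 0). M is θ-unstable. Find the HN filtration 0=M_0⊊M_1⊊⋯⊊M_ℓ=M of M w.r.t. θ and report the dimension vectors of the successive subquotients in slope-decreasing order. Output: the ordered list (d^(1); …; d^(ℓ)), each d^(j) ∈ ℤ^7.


Via rank(M_{q-1}∘⋯∘M_p): M ≅ I[1,2], I[2,2], I[2,7], I[5,5]^2, I[5,6].
μ_θ-semistable layers: μ^(1)=33; μ^(2)=20; μ^(3)=1/2; μ^(4)=-32; μ^(5)=-45

((0, 2, 0, 0, 0, 0, 1); (0, 0, 0, 0, 0, 2, 0); (0, 1, 1, 1, 1, 0, 0); (0, 0, 0, 0, 3, 0, 0); (1, 0, 0, 0, 0, 0, 0))


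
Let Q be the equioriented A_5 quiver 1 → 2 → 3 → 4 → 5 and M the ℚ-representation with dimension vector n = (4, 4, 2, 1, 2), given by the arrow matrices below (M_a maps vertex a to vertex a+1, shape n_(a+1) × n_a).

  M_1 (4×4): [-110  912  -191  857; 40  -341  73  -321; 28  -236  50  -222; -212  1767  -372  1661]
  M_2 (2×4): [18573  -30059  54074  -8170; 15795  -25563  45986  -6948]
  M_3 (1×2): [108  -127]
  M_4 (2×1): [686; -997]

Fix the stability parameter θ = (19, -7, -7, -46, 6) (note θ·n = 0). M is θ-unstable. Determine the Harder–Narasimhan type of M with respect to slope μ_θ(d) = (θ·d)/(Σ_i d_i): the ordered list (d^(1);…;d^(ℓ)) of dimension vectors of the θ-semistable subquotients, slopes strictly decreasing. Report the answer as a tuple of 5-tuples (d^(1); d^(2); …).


Barcode: M ≅ I[1,1], I[1,2], I[1,3], I[1,5], I[2,2], I[5,5]. HN layers by μ_θ (5 steps, strictly decreasing):
  μ^(1)=19; μ^(2)=6; μ^(3)=5/3; μ^(4)=-7; μ^(5)=-41/4

((1, 0, 0, 0, 0); (1, 1, 0, 0, 2); (1, 1, 1, 0, 0); (0, 1, 0, 0, 0); (1, 1, 1, 1, 0))


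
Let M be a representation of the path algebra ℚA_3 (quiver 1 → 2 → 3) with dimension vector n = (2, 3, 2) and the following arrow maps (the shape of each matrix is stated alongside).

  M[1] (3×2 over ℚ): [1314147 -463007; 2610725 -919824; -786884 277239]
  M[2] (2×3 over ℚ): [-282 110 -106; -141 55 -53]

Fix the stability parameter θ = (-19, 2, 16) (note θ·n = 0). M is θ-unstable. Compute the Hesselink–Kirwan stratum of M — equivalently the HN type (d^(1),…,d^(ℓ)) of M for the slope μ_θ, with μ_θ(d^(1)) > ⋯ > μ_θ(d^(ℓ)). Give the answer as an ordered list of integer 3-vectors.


Barcode: M ≅ I[1,2]^2, I[2,3], I[3,3]. HN layers by μ_θ (3 steps, strictly decreasing):
  μ^(1)=16; μ^(2)=2; μ^(3)=-19

((0, 0, 2); (0, 3, 0); (2, 0, 0))


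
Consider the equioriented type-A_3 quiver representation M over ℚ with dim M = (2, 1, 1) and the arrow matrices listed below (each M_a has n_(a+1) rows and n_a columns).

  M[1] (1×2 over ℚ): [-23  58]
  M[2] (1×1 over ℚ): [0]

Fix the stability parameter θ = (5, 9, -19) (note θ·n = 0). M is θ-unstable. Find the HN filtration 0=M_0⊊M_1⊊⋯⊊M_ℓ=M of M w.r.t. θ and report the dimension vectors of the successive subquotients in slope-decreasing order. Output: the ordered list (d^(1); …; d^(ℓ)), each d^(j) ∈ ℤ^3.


Barcode: M ≅ I[1,1], I[1,2], I[3,3]. HN layers by μ_θ (3 steps, strictly decreasing):
  μ^(1)=9; μ^(2)=5; μ^(3)=-19

((0, 1, 0); (2, 0, 0); (0, 0, 1))


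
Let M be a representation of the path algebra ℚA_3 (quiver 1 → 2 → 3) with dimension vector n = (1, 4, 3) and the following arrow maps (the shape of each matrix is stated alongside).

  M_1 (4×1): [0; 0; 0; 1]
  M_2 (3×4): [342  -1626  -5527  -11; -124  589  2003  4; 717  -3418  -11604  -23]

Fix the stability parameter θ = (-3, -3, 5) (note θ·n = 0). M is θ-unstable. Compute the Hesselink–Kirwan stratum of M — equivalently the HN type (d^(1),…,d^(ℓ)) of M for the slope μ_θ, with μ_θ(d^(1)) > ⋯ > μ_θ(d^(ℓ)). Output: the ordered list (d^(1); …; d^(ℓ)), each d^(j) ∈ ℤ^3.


Interval decomposition of M: I[1,3], I[2,2], I[2,3]^2.
HN type (ℓ=2): μ^(1)=5; μ^(2)=-3

((0, 0, 3); (1, 4, 0))


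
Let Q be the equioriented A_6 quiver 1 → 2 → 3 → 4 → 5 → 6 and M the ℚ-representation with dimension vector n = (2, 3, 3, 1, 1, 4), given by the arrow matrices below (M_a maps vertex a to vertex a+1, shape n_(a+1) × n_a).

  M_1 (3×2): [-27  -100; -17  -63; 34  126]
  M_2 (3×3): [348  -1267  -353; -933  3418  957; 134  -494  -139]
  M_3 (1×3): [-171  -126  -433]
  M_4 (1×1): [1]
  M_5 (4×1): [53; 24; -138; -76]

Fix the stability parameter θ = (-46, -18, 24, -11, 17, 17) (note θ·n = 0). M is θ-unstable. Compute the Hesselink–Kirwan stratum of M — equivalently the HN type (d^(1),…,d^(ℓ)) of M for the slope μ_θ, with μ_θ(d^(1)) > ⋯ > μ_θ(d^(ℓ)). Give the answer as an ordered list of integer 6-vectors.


Interval decomposition of M: I[1,3], I[1,6], I[2,3], I[6,6]^3.
HN type (ℓ=5): μ^(1)=24; μ^(2)=17; μ^(3)=13/2; μ^(4)=-18; μ^(5)=-46

((0, 0, 2, 0, 0, 0); (0, 0, 0, 0, 1, 4); (0, 0, 1, 1, 0, 0); (0, 3, 0, 0, 0, 0); (2, 0, 0, 0, 0, 0))


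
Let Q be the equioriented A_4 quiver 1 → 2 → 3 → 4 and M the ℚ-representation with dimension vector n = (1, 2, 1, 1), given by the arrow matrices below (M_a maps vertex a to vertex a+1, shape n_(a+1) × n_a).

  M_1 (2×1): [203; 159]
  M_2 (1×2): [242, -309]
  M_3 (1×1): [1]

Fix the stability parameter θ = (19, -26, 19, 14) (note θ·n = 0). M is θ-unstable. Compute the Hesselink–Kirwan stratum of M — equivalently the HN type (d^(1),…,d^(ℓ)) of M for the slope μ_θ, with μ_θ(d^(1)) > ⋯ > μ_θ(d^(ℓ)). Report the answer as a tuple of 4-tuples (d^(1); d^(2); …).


Interval decomposition of M: I[1,4], I[2,2].
HN type (ℓ=3): μ^(1)=33/2; μ^(2)=-7/2; μ^(3)=-26

((0, 0, 1, 1); (1, 1, 0, 0); (0, 1, 0, 0))


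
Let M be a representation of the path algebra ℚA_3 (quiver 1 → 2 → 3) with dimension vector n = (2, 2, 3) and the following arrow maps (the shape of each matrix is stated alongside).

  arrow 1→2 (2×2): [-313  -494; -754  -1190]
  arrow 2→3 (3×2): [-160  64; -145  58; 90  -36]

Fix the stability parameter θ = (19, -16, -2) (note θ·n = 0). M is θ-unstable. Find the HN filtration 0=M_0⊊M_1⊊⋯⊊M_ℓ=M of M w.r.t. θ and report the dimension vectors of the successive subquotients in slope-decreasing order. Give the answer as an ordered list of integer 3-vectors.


Barcode: M ≅ I[1,2], I[1,3], I[3,3]^2. HN layers by μ_θ (3 steps, strictly decreasing):
  μ^(1)=3/2; μ^(2)=1/3; μ^(3)=-2

((1, 1, 0); (1, 1, 1); (0, 0, 2))
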